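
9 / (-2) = -9 / 2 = -4.50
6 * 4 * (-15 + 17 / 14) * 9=-20844 / 7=-2977.71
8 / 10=4 / 5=0.80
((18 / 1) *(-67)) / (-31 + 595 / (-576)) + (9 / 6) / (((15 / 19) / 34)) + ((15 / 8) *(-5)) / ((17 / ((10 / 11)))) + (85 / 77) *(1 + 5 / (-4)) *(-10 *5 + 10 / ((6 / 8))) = 162110249849 / 1449141540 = 111.87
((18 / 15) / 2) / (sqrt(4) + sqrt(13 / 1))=-2 / 15 + sqrt(13) / 15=0.11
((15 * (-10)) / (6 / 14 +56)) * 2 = -420 / 79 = -5.32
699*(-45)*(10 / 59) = -314550 / 59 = -5331.36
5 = 5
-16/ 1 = -16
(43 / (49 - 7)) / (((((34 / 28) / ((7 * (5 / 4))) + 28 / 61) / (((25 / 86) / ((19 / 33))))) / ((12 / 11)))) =53375 / 56582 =0.94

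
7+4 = 11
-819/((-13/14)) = 882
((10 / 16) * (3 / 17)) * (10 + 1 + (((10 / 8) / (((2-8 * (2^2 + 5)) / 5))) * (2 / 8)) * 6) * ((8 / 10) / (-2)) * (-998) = 1821849 / 3808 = 478.43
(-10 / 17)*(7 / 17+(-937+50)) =150720 / 289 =521.52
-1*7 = -7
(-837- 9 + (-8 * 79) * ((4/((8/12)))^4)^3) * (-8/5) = 11005811497584/5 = 2201162299516.80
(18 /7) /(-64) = -9 /224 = -0.04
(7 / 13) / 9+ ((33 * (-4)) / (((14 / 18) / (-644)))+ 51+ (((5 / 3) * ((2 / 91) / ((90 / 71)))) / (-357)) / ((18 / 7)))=18971933569 / 173502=109347.06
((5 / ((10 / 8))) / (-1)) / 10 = -2 / 5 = -0.40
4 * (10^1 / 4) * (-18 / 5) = -36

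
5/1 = 5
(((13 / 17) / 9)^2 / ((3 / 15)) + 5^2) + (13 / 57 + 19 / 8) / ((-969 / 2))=846103469 / 33802596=25.03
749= 749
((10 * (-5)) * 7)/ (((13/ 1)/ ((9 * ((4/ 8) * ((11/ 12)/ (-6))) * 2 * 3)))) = 5775/ 52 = 111.06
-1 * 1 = -1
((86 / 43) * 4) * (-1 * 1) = -8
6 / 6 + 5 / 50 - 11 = -9.90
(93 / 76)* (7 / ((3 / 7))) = 1519 / 76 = 19.99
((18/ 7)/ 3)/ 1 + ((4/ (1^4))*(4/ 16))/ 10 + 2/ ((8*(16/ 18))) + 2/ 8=1667/ 1120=1.49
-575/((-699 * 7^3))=575/239757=0.00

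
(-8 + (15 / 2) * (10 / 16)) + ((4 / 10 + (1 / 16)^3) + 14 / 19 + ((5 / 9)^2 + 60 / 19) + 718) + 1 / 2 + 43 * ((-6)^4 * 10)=17587439176463 / 31518720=557999.79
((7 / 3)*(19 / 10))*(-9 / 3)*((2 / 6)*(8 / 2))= -266 / 15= -17.73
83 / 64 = 1.30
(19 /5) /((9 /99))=209 /5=41.80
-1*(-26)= 26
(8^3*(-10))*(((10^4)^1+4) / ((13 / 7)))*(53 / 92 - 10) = 259913957.46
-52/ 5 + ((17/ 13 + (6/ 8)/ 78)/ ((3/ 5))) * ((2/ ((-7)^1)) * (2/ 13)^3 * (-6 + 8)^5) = -31407812/ 2998905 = -10.47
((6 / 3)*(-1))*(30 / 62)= -30 / 31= -0.97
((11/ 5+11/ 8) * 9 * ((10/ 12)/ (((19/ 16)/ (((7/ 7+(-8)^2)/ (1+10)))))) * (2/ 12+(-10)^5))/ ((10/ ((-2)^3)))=202799662/ 19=10673666.42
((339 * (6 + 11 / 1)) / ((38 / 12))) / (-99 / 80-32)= -2766240 / 50521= -54.75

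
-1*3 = -3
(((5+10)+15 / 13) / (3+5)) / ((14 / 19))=285 / 104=2.74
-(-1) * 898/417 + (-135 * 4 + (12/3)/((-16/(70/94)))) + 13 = -41160463/78396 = -525.03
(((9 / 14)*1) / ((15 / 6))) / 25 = 0.01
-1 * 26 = -26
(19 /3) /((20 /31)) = 9.82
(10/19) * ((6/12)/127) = 5/2413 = 0.00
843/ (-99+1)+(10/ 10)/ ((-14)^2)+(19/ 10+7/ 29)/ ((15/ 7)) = -1079623/ 142100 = -7.60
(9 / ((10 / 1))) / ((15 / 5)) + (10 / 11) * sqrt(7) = 3 / 10 + 10 * sqrt(7) / 11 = 2.71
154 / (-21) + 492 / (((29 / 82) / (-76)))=-9199070 / 87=-105736.44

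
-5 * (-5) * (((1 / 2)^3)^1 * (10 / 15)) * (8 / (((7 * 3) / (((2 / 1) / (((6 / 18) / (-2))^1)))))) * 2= -400 / 21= -19.05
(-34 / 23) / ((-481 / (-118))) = -4012 / 11063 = -0.36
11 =11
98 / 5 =19.60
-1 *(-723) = 723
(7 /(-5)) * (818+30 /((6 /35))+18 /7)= -6969 /5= -1393.80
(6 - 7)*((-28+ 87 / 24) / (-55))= -39 / 88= -0.44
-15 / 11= -1.36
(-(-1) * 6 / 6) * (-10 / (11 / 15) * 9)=-1350 / 11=-122.73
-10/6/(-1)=5/3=1.67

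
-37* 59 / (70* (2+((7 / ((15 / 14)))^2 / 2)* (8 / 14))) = -98235 / 44716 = -2.20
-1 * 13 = -13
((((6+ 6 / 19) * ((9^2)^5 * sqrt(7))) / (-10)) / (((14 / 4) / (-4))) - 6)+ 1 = -5+ 334731302496 * sqrt(7) / 133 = 6658765276.45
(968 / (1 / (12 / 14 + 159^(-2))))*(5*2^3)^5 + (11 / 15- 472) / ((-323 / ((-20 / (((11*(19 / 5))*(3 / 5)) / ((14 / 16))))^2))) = 2545758455558348375609375 / 29961850262652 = 84966663715.41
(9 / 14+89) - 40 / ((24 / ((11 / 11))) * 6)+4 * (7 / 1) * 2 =145.37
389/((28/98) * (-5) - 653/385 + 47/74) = -11082610/70927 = -156.25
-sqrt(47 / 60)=-sqrt(705) / 30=-0.89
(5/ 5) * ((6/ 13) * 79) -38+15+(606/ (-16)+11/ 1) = -1395/ 104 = -13.41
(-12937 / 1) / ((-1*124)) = 12937 / 124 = 104.33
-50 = -50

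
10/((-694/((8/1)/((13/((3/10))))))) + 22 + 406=1930696/4511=428.00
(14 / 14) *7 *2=14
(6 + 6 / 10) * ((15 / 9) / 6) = 11 / 6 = 1.83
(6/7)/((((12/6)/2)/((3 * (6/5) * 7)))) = 108/5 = 21.60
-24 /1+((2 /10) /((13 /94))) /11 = -17066 /715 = -23.87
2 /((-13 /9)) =-18 /13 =-1.38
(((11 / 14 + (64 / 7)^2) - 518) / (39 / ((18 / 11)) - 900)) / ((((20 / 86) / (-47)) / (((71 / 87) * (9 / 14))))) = -10975770081 / 209165516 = -52.47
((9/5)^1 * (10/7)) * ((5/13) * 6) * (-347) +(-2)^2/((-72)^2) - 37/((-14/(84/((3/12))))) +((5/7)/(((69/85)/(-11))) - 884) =-5600825635/2712528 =-2064.80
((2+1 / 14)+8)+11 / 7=163 / 14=11.64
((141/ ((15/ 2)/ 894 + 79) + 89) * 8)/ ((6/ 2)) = 34199656/ 141267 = 242.09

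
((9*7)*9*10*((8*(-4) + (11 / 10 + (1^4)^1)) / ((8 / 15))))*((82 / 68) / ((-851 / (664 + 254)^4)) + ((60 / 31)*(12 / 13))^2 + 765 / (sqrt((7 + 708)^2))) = 13012260767916931463985 / 40677208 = 319890705574407.45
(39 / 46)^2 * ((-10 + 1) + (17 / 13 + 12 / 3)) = -1404 / 529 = -2.65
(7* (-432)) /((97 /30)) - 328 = -122536 /97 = -1263.26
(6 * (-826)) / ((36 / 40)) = -16520 / 3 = -5506.67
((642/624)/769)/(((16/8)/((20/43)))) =535/1719484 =0.00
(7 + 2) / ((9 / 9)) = 9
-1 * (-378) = 378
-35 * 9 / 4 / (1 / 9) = -2835 / 4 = -708.75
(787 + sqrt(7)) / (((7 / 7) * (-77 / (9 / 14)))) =-7083 / 1078-9 * sqrt(7) / 1078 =-6.59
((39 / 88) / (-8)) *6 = -117 / 352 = -0.33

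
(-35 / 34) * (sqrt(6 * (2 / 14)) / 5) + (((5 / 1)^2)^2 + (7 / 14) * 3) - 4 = 1245 / 2 - sqrt(42) / 34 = 622.31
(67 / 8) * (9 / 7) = 603 / 56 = 10.77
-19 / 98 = -0.19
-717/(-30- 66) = 239/32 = 7.47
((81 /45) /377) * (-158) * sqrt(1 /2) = -711 * sqrt(2) /1885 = -0.53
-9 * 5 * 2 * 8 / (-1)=720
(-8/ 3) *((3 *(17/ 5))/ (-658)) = 68/ 1645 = 0.04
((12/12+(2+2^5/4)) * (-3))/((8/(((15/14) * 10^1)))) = -2475/56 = -44.20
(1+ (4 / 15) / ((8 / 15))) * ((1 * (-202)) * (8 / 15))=-161.60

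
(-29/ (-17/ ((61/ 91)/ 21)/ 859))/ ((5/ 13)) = 1519571/ 12495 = 121.61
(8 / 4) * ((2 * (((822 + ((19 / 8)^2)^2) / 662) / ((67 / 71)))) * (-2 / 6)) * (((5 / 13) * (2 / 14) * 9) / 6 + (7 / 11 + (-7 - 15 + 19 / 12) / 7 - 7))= 27433816948355 / 1636700921856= 16.76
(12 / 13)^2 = 144 / 169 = 0.85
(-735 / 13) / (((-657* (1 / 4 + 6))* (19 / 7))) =1372 / 270465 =0.01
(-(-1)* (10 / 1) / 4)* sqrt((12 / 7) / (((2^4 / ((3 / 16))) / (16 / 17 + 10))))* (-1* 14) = -15* sqrt(22134) / 136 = -16.41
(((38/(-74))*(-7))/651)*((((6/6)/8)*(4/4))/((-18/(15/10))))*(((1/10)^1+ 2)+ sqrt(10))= -19*sqrt(10)/330336 - 133/1101120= -0.00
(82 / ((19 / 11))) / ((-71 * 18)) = -451 / 12141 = -0.04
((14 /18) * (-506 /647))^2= 12545764 /33907329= 0.37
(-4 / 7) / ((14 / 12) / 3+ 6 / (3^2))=-72 / 133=-0.54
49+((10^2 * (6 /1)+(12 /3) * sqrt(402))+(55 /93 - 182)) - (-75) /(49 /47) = 4 * sqrt(402)+2458639 /4557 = 619.73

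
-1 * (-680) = 680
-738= -738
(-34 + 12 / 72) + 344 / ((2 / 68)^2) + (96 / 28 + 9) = 16700989 / 42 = 397642.60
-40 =-40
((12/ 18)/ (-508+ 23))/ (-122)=0.00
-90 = -90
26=26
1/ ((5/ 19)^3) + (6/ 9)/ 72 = 54.88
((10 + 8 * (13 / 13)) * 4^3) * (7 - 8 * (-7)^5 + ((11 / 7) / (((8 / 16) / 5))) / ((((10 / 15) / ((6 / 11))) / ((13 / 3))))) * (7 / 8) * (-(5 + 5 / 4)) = -847467900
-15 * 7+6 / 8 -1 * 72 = -705 / 4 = -176.25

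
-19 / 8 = -2.38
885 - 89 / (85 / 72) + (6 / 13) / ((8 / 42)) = 1794597 / 2210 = 812.03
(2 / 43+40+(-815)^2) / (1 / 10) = 285633970 / 43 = 6642650.47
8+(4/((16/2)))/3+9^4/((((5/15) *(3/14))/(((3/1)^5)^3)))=7908027021517/6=1318004503586.17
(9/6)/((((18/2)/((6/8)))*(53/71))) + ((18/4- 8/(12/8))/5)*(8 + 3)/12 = 7/477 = 0.01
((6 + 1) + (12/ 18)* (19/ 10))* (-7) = -57.87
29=29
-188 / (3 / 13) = -2444 / 3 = -814.67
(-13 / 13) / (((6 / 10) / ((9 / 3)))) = -5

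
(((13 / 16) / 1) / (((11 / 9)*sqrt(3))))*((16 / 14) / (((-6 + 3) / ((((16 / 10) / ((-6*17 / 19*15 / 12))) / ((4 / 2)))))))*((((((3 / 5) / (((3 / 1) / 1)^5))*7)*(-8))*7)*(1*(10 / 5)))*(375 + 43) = -4204928*sqrt(3) / 516375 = -14.10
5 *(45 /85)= 45 /17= 2.65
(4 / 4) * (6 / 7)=6 / 7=0.86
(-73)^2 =5329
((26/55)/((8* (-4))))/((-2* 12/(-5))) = -13/4224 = -0.00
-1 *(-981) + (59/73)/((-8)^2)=4583291/4672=981.01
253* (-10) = -2530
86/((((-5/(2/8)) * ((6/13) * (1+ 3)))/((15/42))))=-559/672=-0.83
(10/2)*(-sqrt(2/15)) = -sqrt(30)/3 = -1.83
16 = 16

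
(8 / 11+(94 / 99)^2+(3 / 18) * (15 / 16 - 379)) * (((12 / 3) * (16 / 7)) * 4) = -154009880 / 68607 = -2244.81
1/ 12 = 0.08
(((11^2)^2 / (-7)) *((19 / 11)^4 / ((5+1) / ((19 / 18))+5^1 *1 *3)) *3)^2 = 6131066257801 / 840889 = 7291171.91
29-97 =-68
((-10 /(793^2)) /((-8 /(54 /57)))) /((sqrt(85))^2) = 9 /406236454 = 0.00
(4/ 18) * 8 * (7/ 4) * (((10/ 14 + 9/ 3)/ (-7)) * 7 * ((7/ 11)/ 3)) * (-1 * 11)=728/ 27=26.96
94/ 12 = 47/ 6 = 7.83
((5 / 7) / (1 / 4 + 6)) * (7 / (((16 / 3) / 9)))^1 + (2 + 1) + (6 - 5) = 107 / 20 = 5.35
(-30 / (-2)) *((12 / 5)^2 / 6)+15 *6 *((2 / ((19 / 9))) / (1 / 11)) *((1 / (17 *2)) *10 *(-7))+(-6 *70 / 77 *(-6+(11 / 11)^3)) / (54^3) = -446773669073 / 233112330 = -1916.56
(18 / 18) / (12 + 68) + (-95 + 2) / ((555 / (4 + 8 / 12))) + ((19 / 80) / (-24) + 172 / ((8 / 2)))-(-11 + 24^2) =-37138247 / 71040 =-522.78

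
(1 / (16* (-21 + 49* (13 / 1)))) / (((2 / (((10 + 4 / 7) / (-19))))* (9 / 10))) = -185 / 5898816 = -0.00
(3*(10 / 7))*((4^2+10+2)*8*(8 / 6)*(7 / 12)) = 2240 / 3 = 746.67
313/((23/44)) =13772/23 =598.78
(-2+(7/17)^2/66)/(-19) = 38099/362406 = 0.11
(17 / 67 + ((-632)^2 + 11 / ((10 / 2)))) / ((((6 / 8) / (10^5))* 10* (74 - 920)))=-535231448000 / 85023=-6295137.17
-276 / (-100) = 69 / 25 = 2.76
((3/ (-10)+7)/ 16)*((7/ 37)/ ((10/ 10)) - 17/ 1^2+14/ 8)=-6.31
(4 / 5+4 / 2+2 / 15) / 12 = 11 / 45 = 0.24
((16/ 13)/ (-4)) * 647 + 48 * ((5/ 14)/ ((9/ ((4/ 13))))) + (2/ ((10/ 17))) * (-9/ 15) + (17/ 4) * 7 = -4662317/ 27300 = -170.78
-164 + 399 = 235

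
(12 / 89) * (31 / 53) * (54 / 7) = 20088 / 33019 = 0.61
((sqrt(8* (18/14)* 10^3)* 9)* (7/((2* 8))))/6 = 45* sqrt(35)/4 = 66.56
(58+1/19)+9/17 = 18922/323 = 58.58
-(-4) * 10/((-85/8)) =-64/17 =-3.76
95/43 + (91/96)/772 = 7044553/3186816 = 2.21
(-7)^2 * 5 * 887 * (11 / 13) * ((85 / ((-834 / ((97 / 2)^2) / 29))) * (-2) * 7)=388097478867175 / 21684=17897873033.90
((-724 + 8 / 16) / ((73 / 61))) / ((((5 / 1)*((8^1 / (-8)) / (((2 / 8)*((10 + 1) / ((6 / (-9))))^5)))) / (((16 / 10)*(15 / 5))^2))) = -31089273605379 / 36500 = -851760920.70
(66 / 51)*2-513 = -8677 / 17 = -510.41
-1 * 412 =-412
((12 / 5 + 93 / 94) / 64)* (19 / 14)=30267 / 421120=0.07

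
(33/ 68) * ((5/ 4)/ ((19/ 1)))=165/ 5168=0.03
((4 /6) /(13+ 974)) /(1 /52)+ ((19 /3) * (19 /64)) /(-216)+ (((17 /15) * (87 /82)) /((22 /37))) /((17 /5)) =3822649069 /6153573888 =0.62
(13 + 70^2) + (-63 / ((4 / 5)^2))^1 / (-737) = 57935671 / 11792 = 4913.13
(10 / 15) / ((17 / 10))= 20 / 51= 0.39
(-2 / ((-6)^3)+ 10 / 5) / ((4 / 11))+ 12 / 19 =6.16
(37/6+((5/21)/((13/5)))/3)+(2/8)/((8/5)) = 166511/26208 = 6.35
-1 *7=-7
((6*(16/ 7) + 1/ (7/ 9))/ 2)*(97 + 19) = 870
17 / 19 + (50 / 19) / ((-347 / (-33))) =7549 / 6593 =1.15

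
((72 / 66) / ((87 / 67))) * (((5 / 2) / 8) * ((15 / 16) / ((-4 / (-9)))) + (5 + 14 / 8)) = 508329 / 81664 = 6.22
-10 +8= -2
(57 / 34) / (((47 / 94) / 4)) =228 / 17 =13.41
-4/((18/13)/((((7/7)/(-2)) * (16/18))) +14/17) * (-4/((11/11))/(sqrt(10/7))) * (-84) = 297024 * sqrt(70)/5065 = 490.64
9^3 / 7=729 / 7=104.14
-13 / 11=-1.18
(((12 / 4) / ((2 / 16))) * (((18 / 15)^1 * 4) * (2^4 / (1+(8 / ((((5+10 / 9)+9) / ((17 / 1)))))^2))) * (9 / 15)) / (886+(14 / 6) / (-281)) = 11653632 / 765563275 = 0.02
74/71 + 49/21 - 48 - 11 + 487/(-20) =-79.97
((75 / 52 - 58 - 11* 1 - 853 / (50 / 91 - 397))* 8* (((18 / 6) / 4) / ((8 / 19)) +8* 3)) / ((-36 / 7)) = 236201552125 / 90048192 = 2623.06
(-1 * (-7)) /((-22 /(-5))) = 35 /22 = 1.59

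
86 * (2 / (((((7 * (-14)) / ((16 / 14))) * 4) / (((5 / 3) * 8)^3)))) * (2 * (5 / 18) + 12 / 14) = -979712000 / 583443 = -1679.19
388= 388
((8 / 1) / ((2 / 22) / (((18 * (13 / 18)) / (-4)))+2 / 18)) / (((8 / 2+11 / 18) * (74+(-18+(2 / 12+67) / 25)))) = 27799200 / 78179443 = 0.36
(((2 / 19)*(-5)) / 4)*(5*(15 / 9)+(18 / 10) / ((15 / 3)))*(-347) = 113122 / 285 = 396.92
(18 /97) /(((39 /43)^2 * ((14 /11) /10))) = 203390 /114751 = 1.77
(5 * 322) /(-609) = -230 /87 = -2.64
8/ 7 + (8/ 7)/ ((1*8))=9/ 7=1.29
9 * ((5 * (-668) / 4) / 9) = -835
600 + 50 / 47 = 28250 / 47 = 601.06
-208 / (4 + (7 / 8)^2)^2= -851968 / 93025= -9.16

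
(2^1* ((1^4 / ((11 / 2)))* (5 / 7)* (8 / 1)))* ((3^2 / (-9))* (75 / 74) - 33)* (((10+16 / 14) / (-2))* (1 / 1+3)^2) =6300.39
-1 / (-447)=1 / 447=0.00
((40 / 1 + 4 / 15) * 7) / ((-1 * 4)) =-1057 / 15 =-70.47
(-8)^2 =64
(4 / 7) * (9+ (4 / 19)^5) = 89143660 / 17332693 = 5.14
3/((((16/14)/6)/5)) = 315/4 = 78.75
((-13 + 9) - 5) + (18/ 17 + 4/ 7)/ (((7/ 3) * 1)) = -6915/ 833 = -8.30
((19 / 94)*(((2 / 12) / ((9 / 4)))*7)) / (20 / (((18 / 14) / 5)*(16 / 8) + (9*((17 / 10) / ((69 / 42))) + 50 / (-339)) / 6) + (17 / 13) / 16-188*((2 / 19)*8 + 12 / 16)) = -251042386192 / 693289004561019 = -0.00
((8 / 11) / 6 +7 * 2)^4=47156728336 / 1185921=39763.80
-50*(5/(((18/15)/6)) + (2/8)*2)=-1275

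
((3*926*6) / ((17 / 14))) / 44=58338 / 187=311.97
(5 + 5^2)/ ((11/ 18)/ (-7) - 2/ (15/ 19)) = -18900/ 1651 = -11.45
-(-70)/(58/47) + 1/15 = 24704/435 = 56.79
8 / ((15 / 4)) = 32 / 15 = 2.13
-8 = -8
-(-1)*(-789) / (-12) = 263 / 4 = 65.75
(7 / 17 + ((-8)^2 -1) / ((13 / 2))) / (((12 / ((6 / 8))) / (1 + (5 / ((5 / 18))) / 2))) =6.32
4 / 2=2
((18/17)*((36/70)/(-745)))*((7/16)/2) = -81/506600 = -0.00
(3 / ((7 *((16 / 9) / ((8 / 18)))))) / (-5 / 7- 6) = -0.02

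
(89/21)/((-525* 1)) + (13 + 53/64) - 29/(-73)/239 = 170153644163/12310603200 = 13.82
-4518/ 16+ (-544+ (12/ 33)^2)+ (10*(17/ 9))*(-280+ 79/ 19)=-333075091/ 55176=-6036.59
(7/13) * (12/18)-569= -22177/39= -568.64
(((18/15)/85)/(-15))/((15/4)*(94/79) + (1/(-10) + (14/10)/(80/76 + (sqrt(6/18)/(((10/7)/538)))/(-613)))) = -1828089841415207/11302086735092559725 + 18204142188953*sqrt(3)/2260417347018511945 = -0.00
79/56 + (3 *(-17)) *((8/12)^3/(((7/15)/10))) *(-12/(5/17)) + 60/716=132446341/10024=13212.92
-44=-44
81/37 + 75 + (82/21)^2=1508284/16317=92.44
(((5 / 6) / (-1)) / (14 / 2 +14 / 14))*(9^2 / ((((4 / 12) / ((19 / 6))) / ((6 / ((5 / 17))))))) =-26163 / 16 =-1635.19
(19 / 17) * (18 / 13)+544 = 120566 / 221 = 545.55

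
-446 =-446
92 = 92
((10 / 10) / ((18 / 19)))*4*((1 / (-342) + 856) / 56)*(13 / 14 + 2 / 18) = 38350381 / 571536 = 67.10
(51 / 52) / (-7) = -51 / 364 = -0.14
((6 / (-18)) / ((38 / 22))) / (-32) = 11 / 1824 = 0.01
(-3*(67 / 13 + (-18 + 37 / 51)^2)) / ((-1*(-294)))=-5132180 / 1656837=-3.10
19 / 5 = 3.80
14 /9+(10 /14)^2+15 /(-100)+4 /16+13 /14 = 6823 /2205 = 3.09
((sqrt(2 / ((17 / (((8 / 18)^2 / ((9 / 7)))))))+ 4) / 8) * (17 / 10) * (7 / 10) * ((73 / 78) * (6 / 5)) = 511 * sqrt(238) / 351000+ 8687 / 13000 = 0.69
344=344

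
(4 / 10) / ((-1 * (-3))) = 2 / 15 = 0.13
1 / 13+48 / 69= 231 / 299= 0.77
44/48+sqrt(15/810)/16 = sqrt(6)/288+11/12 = 0.93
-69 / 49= -1.41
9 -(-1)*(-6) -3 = 0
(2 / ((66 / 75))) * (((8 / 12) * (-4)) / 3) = -200 / 99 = -2.02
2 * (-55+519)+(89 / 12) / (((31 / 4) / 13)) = 87461 / 93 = 940.44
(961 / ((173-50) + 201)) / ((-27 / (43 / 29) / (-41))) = 1694243 / 253692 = 6.68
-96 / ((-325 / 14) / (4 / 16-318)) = -427056 / 325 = -1314.02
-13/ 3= -4.33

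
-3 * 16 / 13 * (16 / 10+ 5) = -24.37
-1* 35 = -35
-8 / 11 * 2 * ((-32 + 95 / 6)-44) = 2888 / 33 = 87.52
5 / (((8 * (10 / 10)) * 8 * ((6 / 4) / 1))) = 5 / 96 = 0.05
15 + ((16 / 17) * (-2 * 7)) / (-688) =10979 / 731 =15.02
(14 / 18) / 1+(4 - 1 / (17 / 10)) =641 / 153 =4.19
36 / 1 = 36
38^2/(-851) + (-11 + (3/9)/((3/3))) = -31564/2553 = -12.36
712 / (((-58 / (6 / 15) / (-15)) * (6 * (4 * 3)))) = 89 / 87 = 1.02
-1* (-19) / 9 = 19 / 9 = 2.11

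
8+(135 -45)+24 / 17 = 1690 / 17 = 99.41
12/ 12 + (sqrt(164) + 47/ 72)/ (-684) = 49201/ 49248 -sqrt(41)/ 342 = 0.98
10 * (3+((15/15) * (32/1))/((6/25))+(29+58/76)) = 94675/57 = 1660.96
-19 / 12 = -1.58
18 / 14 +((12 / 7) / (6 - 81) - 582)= -101629 / 175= -580.74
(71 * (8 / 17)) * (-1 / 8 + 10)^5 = 218471004329 / 69632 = 3137508.68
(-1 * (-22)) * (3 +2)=110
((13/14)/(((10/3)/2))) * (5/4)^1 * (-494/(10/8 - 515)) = 3211/4795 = 0.67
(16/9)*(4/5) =64/45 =1.42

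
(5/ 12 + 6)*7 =539/ 12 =44.92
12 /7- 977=-6827 /7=-975.29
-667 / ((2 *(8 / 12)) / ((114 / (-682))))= 114057 / 1364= 83.62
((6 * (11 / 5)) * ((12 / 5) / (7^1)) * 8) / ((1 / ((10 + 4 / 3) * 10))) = 143616 / 35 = 4103.31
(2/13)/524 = 1/3406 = 0.00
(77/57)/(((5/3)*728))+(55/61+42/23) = 37826193/13861640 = 2.73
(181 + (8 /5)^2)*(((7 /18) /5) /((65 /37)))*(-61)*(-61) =340199867 /11250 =30239.99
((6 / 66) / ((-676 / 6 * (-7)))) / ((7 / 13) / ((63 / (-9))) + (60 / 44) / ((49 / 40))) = 21 / 188786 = 0.00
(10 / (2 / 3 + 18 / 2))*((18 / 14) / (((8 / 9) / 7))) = 1215 / 116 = 10.47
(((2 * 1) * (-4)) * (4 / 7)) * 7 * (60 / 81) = -640 / 27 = -23.70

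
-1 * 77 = -77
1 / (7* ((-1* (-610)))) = 1 / 4270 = 0.00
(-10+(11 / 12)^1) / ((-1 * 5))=109 / 60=1.82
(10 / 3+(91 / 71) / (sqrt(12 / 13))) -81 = -233 / 3+91 * sqrt(39) / 426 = -76.33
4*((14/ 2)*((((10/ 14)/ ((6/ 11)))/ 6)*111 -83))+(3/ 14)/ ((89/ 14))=-439384/ 267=-1645.63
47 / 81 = 0.58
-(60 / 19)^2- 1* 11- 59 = -28870 / 361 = -79.97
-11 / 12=-0.92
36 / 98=18 / 49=0.37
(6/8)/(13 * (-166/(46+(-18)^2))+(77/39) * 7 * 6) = 2405/247204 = 0.01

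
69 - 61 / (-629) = 43462 / 629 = 69.10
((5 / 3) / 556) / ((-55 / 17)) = -17 / 18348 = -0.00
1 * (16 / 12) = 4 / 3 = 1.33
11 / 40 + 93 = 93.28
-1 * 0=0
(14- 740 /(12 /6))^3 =-45118016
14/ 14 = 1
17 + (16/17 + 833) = 850.94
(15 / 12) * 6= 7.50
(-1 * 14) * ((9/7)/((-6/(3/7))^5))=9/268912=0.00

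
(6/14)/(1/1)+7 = 52/7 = 7.43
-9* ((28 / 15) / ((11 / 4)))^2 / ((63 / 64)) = -114688 / 27225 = -4.21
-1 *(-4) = 4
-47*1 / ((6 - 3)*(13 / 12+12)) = -188 / 157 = -1.20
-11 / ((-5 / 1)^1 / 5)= 11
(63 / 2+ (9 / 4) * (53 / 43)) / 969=1965 / 55556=0.04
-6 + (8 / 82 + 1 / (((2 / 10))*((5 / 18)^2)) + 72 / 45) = 60.50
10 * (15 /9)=16.67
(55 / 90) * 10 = 55 / 9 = 6.11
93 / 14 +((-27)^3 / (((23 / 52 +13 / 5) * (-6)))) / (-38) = -653259 / 30058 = -21.73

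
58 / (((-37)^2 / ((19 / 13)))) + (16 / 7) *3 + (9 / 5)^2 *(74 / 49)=257519968 / 21801325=11.81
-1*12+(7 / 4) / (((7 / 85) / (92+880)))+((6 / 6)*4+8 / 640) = 1651761 / 80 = 20647.01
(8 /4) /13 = 2 /13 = 0.15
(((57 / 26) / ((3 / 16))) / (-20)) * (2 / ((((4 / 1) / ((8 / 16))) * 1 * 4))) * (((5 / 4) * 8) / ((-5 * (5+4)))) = 19 / 2340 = 0.01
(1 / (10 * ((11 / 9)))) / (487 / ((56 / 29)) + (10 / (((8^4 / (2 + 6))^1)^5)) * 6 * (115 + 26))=277076930199552 / 854062149550238915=0.00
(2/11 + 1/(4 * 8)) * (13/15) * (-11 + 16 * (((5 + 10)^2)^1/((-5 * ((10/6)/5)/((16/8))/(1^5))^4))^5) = 44905639943272566839017/687500000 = 65317294462941.92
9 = 9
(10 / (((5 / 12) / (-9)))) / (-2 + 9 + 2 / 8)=-864 / 29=-29.79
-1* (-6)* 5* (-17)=-510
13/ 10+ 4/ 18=137/ 90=1.52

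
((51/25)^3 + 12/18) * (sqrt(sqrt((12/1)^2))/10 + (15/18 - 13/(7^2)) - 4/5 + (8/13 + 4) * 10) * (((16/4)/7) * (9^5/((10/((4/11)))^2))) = 135168042384 * sqrt(3)/1654296875 + 19769835575133288/1053787109375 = 18902.27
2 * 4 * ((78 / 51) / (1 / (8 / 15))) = 1664 / 255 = 6.53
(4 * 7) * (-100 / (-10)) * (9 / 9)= 280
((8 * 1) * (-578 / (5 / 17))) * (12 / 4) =-235824 / 5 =-47164.80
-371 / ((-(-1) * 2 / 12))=-2226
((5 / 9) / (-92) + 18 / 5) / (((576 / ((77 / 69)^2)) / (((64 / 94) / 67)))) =0.00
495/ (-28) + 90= 2025/ 28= 72.32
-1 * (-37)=37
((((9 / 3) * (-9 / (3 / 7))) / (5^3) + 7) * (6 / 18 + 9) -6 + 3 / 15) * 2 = 41122 / 375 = 109.66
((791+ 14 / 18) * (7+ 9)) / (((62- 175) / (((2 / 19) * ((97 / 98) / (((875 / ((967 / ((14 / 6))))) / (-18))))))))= 9166788672 / 92052625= 99.58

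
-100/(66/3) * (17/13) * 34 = -28900/143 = -202.10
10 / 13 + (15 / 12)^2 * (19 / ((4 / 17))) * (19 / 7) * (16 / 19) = 289.16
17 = 17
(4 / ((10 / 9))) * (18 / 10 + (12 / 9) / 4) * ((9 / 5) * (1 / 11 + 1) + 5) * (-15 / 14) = -110304 / 1925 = -57.30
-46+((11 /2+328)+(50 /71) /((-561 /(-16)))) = 22904425 /79662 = 287.52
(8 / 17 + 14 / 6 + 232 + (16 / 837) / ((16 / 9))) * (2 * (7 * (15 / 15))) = 5197388 / 1581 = 3287.41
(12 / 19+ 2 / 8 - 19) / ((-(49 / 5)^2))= 34425 / 182476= 0.19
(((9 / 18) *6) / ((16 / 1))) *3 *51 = 459 / 16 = 28.69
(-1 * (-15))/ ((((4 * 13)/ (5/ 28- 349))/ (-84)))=439515/ 52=8452.21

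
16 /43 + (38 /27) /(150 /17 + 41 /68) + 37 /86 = 1416407 /1488402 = 0.95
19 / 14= 1.36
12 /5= 2.40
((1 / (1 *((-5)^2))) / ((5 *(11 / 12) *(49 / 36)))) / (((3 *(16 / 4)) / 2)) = 72 / 67375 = 0.00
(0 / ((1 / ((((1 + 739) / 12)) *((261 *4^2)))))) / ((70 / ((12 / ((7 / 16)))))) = 0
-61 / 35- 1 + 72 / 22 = 204 / 385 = 0.53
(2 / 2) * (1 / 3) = 1 / 3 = 0.33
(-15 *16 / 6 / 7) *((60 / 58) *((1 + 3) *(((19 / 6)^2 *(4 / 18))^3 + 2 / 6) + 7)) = -11180646200 / 35960841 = -310.91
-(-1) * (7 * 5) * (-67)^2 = 157115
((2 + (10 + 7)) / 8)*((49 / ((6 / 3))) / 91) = 133 / 208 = 0.64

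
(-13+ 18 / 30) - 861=-4367 / 5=-873.40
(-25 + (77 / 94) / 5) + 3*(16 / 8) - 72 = -42693 / 470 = -90.84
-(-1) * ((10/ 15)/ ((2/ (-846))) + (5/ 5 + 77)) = -204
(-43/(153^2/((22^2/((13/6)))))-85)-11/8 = -70427341/811512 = -86.79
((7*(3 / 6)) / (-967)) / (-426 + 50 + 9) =7 / 709778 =0.00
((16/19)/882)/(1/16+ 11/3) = 128/499947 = 0.00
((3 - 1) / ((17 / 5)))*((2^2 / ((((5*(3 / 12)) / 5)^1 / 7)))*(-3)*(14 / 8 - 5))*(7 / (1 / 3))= 229320 / 17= 13489.41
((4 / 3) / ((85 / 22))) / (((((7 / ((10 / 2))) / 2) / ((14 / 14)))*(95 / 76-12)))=-704 / 15351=-0.05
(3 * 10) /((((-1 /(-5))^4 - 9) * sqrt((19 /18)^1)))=-28125 * sqrt(38) /53428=-3.25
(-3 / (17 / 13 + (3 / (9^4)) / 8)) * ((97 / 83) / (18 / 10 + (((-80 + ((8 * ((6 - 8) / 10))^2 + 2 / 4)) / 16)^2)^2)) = -5422069186560000000 / 1085083066176022124947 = -0.00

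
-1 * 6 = -6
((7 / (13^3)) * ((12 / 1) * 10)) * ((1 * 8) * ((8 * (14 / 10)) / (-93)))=-25088 / 68107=-0.37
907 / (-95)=-907 / 95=-9.55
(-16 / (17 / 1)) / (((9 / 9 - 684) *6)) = 8 / 34833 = 0.00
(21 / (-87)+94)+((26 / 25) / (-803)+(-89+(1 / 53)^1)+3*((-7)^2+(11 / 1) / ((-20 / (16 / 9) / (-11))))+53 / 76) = 1299648006709 / 7035002700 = 184.74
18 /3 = 6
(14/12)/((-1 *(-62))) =7/372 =0.02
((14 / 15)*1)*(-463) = -6482 / 15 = -432.13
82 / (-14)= -41 / 7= -5.86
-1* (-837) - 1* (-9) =846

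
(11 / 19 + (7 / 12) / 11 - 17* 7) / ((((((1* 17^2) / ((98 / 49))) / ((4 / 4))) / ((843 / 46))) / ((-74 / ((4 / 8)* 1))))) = 3086526199 / 1389223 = 2221.76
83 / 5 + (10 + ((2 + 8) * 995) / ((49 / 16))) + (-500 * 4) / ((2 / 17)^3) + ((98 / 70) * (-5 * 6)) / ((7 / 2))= -300121673 / 245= -1224986.42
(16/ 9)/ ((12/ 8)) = 32/ 27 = 1.19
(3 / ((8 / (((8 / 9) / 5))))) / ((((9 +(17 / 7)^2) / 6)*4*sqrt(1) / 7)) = 343 / 7300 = 0.05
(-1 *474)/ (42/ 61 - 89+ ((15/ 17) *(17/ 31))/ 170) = 30475356/ 5677715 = 5.37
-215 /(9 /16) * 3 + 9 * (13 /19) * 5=-63605 /57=-1115.88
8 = 8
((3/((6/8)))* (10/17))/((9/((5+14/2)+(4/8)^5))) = 1925/612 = 3.15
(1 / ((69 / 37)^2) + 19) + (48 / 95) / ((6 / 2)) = 8799836 / 452295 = 19.46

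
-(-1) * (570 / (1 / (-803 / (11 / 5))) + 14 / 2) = -208043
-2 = -2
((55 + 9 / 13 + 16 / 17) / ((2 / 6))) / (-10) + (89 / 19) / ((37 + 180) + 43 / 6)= -19167180 / 1129531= -16.97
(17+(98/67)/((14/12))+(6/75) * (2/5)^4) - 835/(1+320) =5260656974/336046875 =15.65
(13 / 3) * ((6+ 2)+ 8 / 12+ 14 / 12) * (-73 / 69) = -55991 / 1242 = -45.08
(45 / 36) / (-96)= -5 / 384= -0.01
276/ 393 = 92/ 131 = 0.70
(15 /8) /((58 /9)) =135 /464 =0.29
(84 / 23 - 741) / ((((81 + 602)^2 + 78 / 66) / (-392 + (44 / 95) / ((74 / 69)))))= 42793159123 / 69141231040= 0.62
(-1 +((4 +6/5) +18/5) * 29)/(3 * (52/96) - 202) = -10168/8015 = -1.27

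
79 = 79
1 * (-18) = -18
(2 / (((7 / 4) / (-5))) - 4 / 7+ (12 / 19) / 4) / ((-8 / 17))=13855 / 1064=13.02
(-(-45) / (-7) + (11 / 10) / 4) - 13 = -5363 / 280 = -19.15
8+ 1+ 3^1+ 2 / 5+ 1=67 / 5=13.40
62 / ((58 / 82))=2542 / 29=87.66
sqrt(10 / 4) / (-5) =-sqrt(10) / 10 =-0.32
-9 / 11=-0.82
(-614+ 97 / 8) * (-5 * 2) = 24075 / 4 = 6018.75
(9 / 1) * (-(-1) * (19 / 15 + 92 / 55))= 291 / 11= 26.45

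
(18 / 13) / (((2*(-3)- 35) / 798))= -14364 / 533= -26.95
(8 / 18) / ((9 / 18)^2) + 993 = 8953 / 9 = 994.78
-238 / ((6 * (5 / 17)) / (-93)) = 62713 / 5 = 12542.60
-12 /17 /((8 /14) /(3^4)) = -1701 /17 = -100.06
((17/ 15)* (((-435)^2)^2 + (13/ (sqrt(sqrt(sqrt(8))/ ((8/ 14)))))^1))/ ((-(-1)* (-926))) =-40580247375/ 926 -221* 2^(5/ 8)* sqrt(7)/ 97230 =-43823161.32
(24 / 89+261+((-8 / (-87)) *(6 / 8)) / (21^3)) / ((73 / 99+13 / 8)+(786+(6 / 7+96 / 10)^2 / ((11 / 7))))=0.30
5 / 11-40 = -435 / 11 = -39.55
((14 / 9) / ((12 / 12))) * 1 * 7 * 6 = 196 / 3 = 65.33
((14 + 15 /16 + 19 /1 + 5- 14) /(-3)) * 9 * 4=-1197 /4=-299.25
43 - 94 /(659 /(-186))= 45821 /659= 69.53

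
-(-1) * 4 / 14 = 2 / 7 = 0.29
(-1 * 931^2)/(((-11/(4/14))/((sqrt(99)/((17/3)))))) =2228814 * sqrt(11)/187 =39530.16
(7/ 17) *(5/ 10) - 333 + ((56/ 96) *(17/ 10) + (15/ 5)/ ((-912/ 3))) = -25722091/ 77520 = -331.81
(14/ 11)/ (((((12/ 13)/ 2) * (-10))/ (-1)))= 0.28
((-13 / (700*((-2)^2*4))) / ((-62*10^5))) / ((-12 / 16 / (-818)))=5317 / 26040000000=0.00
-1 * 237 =-237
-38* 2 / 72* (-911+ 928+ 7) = -76 / 3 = -25.33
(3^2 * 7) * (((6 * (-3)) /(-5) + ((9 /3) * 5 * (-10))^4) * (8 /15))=425250003024 /25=17010000120.96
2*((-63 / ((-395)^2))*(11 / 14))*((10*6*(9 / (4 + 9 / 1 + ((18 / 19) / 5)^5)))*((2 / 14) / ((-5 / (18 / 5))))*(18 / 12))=17870254092900 / 4394624365710341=0.00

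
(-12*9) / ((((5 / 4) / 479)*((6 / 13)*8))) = -56043 / 5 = -11208.60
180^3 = 5832000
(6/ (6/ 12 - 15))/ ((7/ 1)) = -12/ 203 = -0.06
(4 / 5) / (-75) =-4 / 375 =-0.01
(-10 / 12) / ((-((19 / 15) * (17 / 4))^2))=3000 / 104329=0.03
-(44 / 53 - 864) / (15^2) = 45748 / 11925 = 3.84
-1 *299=-299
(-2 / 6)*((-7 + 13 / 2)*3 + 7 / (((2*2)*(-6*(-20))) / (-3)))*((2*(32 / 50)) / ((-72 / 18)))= -247 / 1500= -0.16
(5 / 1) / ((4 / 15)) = 75 / 4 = 18.75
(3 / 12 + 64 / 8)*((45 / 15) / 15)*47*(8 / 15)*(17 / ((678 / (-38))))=-333982 / 8475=-39.41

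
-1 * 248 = -248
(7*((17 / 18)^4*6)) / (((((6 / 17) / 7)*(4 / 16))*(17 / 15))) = 20462645 / 8748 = 2339.12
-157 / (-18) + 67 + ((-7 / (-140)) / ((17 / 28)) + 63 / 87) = 3395579 / 44370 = 76.53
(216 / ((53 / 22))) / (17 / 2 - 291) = -9504 / 29945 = -0.32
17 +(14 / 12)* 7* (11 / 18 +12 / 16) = 6073 / 216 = 28.12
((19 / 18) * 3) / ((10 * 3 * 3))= 19 / 540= 0.04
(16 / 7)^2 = 256 / 49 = 5.22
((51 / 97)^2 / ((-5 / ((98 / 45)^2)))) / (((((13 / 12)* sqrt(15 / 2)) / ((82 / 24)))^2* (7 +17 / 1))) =-0.01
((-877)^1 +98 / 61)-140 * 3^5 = -2128619 / 61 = -34895.39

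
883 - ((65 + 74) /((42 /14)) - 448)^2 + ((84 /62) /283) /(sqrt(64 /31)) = -1444078 /9 + 21 * sqrt(31) /35092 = -160453.11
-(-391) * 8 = 3128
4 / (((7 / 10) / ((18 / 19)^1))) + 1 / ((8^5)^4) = 5.41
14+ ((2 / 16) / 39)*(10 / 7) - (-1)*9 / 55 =850943 / 60060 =14.17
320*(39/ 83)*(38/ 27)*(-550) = -86944000/ 747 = -116390.90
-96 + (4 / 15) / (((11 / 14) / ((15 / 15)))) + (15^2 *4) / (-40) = -38993 / 330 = -118.16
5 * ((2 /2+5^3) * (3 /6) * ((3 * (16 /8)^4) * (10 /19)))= 7957.89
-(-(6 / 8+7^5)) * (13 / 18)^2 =11362039 / 1296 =8767.01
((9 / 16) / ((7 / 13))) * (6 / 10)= 351 / 560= 0.63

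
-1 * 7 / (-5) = 7 / 5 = 1.40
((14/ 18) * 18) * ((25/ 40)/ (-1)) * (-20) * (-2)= -350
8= 8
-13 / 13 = -1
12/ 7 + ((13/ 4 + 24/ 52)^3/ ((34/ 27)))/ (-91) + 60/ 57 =19182748607/ 8265781888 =2.32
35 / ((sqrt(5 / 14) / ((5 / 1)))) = 292.83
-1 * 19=-19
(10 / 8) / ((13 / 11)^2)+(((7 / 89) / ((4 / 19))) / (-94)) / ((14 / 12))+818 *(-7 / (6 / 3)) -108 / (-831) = -1120858259953 / 391637558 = -2861.98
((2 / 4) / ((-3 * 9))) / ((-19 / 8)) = 4 / 513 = 0.01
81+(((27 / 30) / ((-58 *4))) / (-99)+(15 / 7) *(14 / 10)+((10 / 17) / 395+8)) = 3153201503 / 34273360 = 92.00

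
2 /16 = 1 /8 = 0.12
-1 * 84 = -84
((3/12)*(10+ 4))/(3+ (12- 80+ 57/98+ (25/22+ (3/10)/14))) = -37730/681949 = -0.06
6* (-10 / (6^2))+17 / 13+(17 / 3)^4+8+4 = 1098031 / 1053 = 1042.76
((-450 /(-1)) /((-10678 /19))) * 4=-900 /281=-3.20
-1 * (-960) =960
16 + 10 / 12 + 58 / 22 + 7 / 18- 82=-6152 / 99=-62.14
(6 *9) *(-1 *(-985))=53190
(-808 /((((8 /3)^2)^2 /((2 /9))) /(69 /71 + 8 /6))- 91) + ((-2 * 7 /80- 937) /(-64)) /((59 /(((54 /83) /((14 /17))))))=-616756377467 /6230551040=-98.99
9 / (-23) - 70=-1619 / 23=-70.39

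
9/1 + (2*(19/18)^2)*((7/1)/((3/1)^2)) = 15649/1458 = 10.73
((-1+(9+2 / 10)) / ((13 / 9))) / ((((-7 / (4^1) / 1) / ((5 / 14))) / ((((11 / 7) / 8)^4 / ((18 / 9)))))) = -0.00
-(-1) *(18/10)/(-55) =-9/275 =-0.03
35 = 35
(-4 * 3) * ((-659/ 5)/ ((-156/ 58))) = -38222/ 65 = -588.03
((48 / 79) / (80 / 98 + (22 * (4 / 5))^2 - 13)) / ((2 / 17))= 29400 / 1693997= 0.02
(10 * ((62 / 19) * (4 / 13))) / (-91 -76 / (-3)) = -7440 / 48659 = -0.15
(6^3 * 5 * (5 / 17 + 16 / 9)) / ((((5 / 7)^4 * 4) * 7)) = 652386 / 2125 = 307.01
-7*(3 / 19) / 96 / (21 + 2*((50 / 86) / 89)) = -0.00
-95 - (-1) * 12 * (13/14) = -587/7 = -83.86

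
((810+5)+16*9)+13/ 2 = 965.50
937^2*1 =877969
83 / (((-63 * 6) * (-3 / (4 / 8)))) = 83 / 2268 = 0.04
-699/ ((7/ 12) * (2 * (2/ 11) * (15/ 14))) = -15378/ 5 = -3075.60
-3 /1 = -3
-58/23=-2.52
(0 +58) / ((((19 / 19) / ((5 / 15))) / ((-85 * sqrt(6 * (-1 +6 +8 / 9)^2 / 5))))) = -52258 * sqrt(30) / 27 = -10601.07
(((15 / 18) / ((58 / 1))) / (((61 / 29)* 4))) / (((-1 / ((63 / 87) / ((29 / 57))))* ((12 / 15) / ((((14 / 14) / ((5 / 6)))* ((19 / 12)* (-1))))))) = 37905 / 6566528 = 0.01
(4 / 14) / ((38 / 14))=0.11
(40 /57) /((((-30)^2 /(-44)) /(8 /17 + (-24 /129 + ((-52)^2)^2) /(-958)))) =235156310752 /898132185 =261.83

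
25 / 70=5 / 14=0.36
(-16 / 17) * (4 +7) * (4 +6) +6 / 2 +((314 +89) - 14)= 4904 / 17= 288.47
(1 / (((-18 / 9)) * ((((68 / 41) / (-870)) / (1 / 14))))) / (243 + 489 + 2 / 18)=160515 / 6272728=0.03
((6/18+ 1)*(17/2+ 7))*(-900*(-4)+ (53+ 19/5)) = 1133608/15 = 75573.87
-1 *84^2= -7056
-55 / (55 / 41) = -41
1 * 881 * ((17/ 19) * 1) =14977/ 19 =788.26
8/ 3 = 2.67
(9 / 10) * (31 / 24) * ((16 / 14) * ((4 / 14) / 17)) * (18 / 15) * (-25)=-558 / 833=-0.67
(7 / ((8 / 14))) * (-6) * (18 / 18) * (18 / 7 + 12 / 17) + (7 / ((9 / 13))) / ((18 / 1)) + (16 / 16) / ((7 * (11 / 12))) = -50928863 / 212058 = -240.16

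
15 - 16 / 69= 1019 / 69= 14.77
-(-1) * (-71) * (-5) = 355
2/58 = 1/29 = 0.03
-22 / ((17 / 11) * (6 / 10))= -1210 / 51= -23.73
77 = 77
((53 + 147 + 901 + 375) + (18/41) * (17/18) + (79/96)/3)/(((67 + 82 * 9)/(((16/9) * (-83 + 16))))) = -1168261781/5346810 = -218.50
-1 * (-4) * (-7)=-28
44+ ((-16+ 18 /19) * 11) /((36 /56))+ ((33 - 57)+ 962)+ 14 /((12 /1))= 248155 /342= 725.60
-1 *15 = -15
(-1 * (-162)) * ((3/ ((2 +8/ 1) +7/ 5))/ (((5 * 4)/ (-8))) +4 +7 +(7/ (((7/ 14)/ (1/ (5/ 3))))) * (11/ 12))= 286173/ 95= 3012.35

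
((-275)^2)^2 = 5719140625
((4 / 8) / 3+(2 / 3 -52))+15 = -217 / 6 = -36.17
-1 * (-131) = 131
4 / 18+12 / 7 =1.94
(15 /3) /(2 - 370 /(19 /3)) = -95 /1072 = -0.09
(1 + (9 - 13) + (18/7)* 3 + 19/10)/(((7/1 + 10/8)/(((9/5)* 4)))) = 11112/1925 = 5.77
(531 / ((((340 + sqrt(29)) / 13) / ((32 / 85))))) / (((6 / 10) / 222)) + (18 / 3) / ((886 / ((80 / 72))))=434485916030 / 153593859 - 16346304 * sqrt(29) / 1964707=2783.99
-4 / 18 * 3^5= -54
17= 17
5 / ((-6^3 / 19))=-95 / 216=-0.44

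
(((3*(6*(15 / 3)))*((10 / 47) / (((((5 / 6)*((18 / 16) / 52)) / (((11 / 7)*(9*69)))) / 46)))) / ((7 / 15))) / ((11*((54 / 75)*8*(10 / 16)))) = 5941728000 / 2303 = 2579994.79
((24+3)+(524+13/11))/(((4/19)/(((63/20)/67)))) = 3635289/29480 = 123.31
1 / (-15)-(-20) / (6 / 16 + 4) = 473 / 105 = 4.50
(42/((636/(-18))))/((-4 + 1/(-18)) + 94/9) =-1134/6095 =-0.19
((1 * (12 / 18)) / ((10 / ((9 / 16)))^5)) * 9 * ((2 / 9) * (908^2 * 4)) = 2.48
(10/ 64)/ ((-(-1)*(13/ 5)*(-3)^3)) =-25/ 11232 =-0.00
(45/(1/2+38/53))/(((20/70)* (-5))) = -1113/43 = -25.88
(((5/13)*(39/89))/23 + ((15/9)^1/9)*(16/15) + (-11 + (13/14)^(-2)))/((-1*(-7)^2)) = 269996618/1373047767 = 0.20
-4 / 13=-0.31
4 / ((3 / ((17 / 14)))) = 34 / 21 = 1.62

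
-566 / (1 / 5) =-2830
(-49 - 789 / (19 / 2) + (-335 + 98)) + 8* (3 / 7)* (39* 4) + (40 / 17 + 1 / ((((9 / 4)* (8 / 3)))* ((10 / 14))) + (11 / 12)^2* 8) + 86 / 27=54422849 / 305235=178.30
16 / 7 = 2.29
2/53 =0.04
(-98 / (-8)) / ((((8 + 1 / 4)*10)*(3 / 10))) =49 / 99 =0.49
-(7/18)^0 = -1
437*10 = 4370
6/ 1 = 6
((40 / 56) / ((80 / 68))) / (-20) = -17 / 560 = -0.03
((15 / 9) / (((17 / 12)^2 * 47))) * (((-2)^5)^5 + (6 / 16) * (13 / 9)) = -8053063550 / 13583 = -592878.12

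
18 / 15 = 6 / 5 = 1.20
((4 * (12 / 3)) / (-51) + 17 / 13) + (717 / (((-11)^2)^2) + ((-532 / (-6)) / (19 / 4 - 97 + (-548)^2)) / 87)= 1057673130704614 / 1014124323070287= 1.04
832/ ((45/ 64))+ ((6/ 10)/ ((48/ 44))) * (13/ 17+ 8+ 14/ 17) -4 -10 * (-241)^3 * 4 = 1713300195161/ 3060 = 559902024.56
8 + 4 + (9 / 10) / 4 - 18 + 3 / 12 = -221 / 40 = -5.52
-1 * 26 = -26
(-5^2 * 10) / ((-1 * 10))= 25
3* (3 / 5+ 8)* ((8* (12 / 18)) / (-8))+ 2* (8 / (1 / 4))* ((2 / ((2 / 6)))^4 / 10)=41386 / 5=8277.20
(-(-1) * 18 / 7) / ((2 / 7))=9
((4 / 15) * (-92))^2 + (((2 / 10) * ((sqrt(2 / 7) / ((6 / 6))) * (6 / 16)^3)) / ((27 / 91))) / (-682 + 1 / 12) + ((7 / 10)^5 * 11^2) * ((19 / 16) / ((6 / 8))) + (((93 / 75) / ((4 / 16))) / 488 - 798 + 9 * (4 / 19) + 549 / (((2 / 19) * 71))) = -26233123510969 / 296240400000 - 39 * sqrt(14) / 5237120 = -88.55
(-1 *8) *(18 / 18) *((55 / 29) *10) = -4400 / 29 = -151.72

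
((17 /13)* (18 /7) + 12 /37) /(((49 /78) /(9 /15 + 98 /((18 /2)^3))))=22154852 /5139855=4.31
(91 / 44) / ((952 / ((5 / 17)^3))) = 0.00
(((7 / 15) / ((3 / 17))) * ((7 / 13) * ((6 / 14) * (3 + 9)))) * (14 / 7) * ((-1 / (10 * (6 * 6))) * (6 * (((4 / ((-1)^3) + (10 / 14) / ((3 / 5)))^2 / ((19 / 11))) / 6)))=-650947 / 3501225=-0.19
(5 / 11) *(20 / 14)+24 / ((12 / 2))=358 / 77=4.65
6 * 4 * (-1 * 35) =-840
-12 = -12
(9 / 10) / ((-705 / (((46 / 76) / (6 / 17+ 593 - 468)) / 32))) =-1173 / 6089545600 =-0.00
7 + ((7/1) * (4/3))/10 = 7.93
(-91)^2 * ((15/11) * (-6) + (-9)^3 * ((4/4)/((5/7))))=-468563823/55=-8519342.24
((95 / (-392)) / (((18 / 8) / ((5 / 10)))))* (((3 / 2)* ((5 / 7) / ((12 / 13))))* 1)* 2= -6175 / 49392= -0.13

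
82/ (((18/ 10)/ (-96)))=-13120/ 3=-4373.33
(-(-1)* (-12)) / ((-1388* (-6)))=-0.00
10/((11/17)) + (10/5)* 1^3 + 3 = 225/11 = 20.45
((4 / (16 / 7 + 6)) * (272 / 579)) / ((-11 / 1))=-3808 / 184701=-0.02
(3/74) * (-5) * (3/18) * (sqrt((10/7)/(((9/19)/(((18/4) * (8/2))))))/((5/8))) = -4 * sqrt(665)/259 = -0.40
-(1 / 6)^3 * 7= -7 / 216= -0.03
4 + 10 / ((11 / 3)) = 6.73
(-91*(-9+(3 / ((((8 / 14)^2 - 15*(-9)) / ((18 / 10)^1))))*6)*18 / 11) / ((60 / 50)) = 79294761 / 72941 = 1087.11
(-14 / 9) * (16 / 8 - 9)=98 / 9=10.89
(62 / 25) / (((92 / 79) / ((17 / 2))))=18.10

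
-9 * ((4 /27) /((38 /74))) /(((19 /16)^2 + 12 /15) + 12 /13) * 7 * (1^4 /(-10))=1723904 /2971809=0.58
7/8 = 0.88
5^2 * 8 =200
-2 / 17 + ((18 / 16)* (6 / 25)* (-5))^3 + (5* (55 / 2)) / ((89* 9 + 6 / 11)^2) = -27254057277779 / 10572570504000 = -2.58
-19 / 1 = -19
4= 4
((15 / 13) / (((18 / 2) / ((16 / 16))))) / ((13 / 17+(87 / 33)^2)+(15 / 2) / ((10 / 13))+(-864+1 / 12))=-0.00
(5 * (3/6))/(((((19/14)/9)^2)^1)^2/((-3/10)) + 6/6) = 945177660/377419459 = 2.50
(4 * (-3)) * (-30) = 360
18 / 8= 9 / 4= 2.25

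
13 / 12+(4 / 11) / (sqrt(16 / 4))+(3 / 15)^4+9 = 847007 / 82500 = 10.27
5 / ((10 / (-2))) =-1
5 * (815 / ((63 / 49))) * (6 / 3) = 6338.89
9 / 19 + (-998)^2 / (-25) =-18923851 / 475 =-39839.69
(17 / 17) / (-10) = -1 / 10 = -0.10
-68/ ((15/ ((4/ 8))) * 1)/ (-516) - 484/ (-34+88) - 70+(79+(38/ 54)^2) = 168217/ 313470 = 0.54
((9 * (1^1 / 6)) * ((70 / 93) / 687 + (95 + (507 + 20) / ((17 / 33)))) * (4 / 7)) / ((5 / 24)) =1142883328 / 248465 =4599.78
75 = 75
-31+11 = -20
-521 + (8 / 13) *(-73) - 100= -8657 / 13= -665.92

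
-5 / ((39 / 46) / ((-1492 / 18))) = 488.83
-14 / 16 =-7 / 8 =-0.88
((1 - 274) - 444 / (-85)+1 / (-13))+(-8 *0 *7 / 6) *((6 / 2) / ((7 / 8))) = -295978 / 1105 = -267.85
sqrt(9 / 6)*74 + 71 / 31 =71 / 31 + 37*sqrt(6) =92.92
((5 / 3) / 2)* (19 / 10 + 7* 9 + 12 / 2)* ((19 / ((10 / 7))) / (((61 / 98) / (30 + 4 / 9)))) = 633015761 / 16470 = 38434.47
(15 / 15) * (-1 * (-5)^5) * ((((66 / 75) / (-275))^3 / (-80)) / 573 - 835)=-1168103027343749 / 447656250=-2609375.00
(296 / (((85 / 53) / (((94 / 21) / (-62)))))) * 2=-1474672 / 55335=-26.65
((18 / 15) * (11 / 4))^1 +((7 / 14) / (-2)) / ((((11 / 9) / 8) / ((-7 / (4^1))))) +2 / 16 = 2767 / 440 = 6.29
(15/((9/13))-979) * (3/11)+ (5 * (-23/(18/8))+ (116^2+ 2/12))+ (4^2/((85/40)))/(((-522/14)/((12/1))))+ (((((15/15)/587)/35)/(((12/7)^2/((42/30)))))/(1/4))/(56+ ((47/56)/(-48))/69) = 13141.54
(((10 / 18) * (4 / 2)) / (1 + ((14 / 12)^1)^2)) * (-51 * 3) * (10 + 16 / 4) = -1008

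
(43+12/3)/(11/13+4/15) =9165/217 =42.24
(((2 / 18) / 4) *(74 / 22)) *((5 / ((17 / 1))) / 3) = 185 / 20196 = 0.01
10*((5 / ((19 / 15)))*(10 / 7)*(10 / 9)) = 25000 / 399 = 62.66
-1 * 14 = -14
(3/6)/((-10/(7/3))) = -7/60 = -0.12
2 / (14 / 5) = 5 / 7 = 0.71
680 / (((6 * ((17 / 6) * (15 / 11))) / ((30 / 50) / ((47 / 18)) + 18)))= 125664 / 235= 534.74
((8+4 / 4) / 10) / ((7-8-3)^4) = 9 / 2560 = 0.00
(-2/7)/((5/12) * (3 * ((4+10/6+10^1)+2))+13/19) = -456/36337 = -0.01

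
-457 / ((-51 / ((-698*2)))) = -637972 / 51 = -12509.25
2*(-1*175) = -350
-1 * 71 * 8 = -568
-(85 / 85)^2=-1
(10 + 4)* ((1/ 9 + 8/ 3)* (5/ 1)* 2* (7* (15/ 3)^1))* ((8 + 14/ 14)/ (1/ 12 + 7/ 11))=3234000/ 19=170210.53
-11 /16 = -0.69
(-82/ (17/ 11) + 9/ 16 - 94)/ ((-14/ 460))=4582405/ 952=4813.45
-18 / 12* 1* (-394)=591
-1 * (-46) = 46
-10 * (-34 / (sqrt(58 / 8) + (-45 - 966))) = -274992 / 817691 - 136 * sqrt(29) / 817691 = -0.34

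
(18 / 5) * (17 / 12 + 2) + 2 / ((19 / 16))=2657 / 190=13.98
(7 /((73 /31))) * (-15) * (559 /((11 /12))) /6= -3639090 /803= -4531.87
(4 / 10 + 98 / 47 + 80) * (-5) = -19384 / 47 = -412.43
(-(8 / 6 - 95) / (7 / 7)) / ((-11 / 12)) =-1124 / 11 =-102.18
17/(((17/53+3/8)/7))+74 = 72286/295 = 245.04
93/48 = 31/16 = 1.94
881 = 881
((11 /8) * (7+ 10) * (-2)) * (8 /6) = -187 /3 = -62.33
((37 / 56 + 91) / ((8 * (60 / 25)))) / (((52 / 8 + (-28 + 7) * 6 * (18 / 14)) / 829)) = -25.45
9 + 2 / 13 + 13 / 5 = 764 / 65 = 11.75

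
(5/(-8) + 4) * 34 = 459/4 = 114.75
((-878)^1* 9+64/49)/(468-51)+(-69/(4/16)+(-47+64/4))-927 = -25601456/20433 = -1252.95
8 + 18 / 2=17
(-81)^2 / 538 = 6561 / 538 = 12.20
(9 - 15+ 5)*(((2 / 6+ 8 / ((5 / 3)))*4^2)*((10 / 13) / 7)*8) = -2816 / 39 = -72.21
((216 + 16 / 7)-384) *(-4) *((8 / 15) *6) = 14848 / 7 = 2121.14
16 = 16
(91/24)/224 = 13/768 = 0.02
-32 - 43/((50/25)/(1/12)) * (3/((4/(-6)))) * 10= 389/8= 48.62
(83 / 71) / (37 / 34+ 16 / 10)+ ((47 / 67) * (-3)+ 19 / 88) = -278104785 / 191307512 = -1.45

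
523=523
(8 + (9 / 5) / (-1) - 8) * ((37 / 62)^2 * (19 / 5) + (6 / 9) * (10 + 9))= -2425179 / 96100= -25.24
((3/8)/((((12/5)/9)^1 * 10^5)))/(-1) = -9/640000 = -0.00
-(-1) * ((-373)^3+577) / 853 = -51894540 / 853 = -60837.68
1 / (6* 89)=1 / 534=0.00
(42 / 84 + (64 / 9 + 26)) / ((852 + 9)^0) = 33.61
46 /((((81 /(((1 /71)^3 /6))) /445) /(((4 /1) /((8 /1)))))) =10235 /173944746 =0.00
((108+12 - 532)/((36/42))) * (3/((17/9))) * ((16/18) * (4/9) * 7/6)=-161504/459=-351.86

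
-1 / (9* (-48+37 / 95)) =95 / 40707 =0.00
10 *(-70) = -700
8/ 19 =0.42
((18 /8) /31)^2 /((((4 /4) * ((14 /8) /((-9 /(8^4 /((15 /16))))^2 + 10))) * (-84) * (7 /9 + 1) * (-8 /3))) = 31310324873865 /414199224322752512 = 0.00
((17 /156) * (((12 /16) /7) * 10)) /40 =17 /5824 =0.00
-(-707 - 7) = 714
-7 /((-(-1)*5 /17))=-119 /5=-23.80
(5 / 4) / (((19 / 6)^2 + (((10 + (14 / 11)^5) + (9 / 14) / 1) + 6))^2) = 2058912764827380 / 1483415402671465561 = 0.00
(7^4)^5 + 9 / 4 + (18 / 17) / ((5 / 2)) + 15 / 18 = 79792266297612004.51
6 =6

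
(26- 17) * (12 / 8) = 27 / 2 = 13.50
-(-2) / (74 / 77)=77 / 37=2.08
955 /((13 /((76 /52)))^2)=344755 /28561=12.07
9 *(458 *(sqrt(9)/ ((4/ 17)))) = 105111/ 2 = 52555.50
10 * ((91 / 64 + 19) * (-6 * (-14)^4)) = -47071605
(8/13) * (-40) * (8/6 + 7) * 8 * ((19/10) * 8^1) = -972800/39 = -24943.59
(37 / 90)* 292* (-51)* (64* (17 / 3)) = -99915392 / 45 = -2220342.04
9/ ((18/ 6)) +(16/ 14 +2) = 6.14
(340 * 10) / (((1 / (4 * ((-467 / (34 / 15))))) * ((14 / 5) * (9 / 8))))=-18680000 / 21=-889523.81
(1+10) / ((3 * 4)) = 11 / 12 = 0.92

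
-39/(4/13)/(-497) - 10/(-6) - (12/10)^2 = 71821/149100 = 0.48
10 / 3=3.33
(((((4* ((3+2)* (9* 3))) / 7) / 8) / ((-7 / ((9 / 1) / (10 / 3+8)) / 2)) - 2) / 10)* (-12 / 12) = 6977 / 16660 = 0.42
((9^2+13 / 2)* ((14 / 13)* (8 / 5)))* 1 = 150.77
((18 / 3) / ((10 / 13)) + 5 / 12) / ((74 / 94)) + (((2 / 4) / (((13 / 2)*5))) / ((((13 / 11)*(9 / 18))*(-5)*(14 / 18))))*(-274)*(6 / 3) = 185232241 / 13131300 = 14.11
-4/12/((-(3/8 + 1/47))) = 376/447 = 0.84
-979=-979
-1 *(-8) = 8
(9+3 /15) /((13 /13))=46 /5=9.20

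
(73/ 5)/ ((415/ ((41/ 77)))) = 2993/ 159775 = 0.02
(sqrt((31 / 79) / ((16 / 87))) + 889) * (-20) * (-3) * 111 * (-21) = -124335540 - 34965 * sqrt(213063) / 79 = -124539836.28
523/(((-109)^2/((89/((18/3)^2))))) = 46547/427716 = 0.11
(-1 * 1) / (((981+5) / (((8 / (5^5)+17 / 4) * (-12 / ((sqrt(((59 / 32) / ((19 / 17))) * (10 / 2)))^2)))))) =1671696 / 266421875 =0.01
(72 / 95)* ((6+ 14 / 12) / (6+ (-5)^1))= 516 / 95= 5.43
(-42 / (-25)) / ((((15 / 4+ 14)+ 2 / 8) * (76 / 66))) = 0.08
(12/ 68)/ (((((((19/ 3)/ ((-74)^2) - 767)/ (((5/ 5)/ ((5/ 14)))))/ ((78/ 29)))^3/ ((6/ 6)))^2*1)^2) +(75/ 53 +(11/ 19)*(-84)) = -1118255151161793566660413212618532681337477661700952386478754090392763325378159228009362307277048915693535494222711979/ 23683574930488277317749513291826715894899083732870132602038664260493398945147046920674252740592191042401777099609375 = -47.22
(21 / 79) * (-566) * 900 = -10697400 / 79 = -135410.13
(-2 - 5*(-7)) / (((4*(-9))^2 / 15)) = 55 / 144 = 0.38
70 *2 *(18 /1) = 2520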